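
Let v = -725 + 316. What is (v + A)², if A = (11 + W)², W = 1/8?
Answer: 333245025/4096 ≈ 81359.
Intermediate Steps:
v = -409
W = ⅛ ≈ 0.12500
A = 7921/64 (A = (11 + ⅛)² = (89/8)² = 7921/64 ≈ 123.77)
(v + A)² = (-409 + 7921/64)² = (-18255/64)² = 333245025/4096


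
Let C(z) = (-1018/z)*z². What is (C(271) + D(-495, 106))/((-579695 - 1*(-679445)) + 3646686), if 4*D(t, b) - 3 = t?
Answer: -276001/3746436 ≈ -0.073670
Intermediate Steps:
D(t, b) = ¾ + t/4
C(z) = -1018*z
(C(271) + D(-495, 106))/((-579695 - 1*(-679445)) + 3646686) = (-1018*271 + (¾ + (¼)*(-495)))/((-579695 - 1*(-679445)) + 3646686) = (-275878 + (¾ - 495/4))/((-579695 + 679445) + 3646686) = (-275878 - 123)/(99750 + 3646686) = -276001/3746436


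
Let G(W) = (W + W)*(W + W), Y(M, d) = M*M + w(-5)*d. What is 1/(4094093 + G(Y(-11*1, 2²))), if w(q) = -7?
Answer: 1/4128689 ≈ 2.4221e-7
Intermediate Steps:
Y(M, d) = M² - 7*d (Y(M, d) = M*M - 7*d = M² - 7*d)
G(W) = 4*W² (G(W) = (2*W)*(2*W) = 4*W²)
1/(4094093 + G(Y(-11*1, 2²))) = 1/(4094093 + 4*((-11*1)² - 7*2²)²) = 1/(4094093 + 4*((-11)² - 7*4)²) = 1/(4094093 + 4*(121 - 28)²) = 1/(4094093 + 4*93²) = 1/(4094093 + 4*8649) = 1/(4094093 + 34596) = 1/4128689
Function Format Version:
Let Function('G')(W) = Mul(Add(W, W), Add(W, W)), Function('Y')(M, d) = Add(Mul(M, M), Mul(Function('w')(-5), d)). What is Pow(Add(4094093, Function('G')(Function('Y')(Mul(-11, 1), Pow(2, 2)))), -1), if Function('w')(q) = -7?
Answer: Rational(1, 4128689) ≈ 2.4221e-7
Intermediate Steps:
Function('Y')(M, d) = Add(Pow(M, 2), Mul(-7, d)) (Function('Y')(M, d) = Add(Mul(M, M), Mul(-7, d)) = Add(Pow(M, 2), Mul(-7, d)))
Function('G')(W) = Mul(4, Pow(W, 2)) (Function('G')(W) = Mul(Mul(2, W), Mul(2, W)) = Mul(4, Pow(W, 2)))
Pow(Add(4094093, Function('G')(Function('Y')(Mul(-11, 1), Pow(2, 2)))), -1) = Pow(Add(4094093, Mul(4, Pow(Add(Pow(Mul(-11, 1), 2), Mul(-7, Pow(2, 2))), 2))), -1) = Pow(Add(4094093, Mul(4, Pow(Add(Pow(-11, 2), Mul(-7, 4)), 2))), -1) = Pow(Add(4094093, Mul(4, Pow(Add(121, -28), 2))), -1) = Pow(Add(4094093, Mul(4, Pow(93, 2))), -1) = Pow(Add(4094093, Mul(4, 8649)), -1) = Pow(Add(4094093, 34596), -1) = Pow(4128689, -1) = Rational(1, 4128689)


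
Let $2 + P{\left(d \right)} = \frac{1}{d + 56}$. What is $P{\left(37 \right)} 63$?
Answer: $- \frac{3885}{31} \approx -125.32$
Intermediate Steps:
$P{\left(d \right)} = -2 + \frac{1}{56 + d}$ ($P{\left(d \right)} = -2 + \frac{1}{d + 56} = -2 + \frac{1}{56 + d}$)
$P{\left(37 \right)} 63 = \frac{-111 - 74}{56 + 37} \cdot 63 = \frac{-111 - 74}{93} \cdot 63 = \frac{1}{93} \left(-185\right) 63 = \left(- \frac{185}{93}\right) 63 = - \frac{3885}{31}$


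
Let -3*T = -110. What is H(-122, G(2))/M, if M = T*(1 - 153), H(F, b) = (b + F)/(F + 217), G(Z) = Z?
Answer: 9/39710 ≈ 0.00022664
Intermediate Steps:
T = 110/3 (T = -⅓*(-110) = 110/3 ≈ 36.667)
H(F, b) = (F + b)/(217 + F)
M = -16720/3 (M = 110*(1 - 153)/3 = (110/3)*(-152) = -16720/3 ≈ -5573.3)
H(-122, G(2))/M = ((-122 + 2)/(217 - 122))/(-16720/3) = (-120/95)*(-3/16720) = ((1/95)*(-120))*(-3/16720) = -24/19*(-3/16720) = 9/39710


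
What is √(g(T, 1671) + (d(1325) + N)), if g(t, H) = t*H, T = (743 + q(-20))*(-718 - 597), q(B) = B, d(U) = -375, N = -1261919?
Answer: I*√1589957189 ≈ 39874.0*I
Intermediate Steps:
T = -950745 (T = (743 - 20)*(-718 - 597) = 723*(-1315) = -950745)
g(t, H) = H*t
√(g(T, 1671) + (d(1325) + N)) = √(1671*(-950745) + (-375 - 1261919)) = √(-1588694895 - 1262294) = √(-1589957189) = I*√1589957189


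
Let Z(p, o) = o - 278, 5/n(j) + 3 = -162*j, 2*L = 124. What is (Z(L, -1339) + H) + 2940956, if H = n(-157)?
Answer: 74750330114/25431 ≈ 2.9393e+6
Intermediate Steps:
L = 62 (L = (1/2)*124 = 62)
n(j) = 5/(-3 - 162*j)
H = 5/25431 (H = -5/(3 + 162*(-157)) = -5/(3 - 25434) = -5/(-25431) = -5*(-1/25431) = 5/25431 ≈ 0.00019661)
Z(p, o) = -278 + o
(Z(L, -1339) + H) + 2940956 = ((-278 - 1339) + 5/25431) + 2940956 = (-1617 + 5/25431) + 2940956 = -41121922/25431 + 2940956 = 74750330114/25431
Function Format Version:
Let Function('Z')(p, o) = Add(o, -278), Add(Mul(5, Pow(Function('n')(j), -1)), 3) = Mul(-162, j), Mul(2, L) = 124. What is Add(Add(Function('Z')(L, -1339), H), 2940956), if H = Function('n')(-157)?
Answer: Rational(74750330114, 25431) ≈ 2.9393e+6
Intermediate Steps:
L = 62 (L = Mul(Rational(1, 2), 124) = 62)
Function('n')(j) = Mul(5, Pow(Add(-3, Mul(-162, j)), -1))
H = Rational(5, 25431) (H = Mul(-5, Pow(Add(3, Mul(162, -157)), -1)) = Mul(-5, Pow(Add(3, -25434), -1)) = Mul(-5, Pow(-25431, -1)) = Mul(-5, Rational(-1, 25431)) = Rational(5, 25431) ≈ 0.00019661)
Function('Z')(p, o) = Add(-278, o)
Add(Add(Function('Z')(L, -1339), H), 2940956) = Add(Add(Add(-278, -1339), Rational(5, 25431)), 2940956) = Add(Add(-1617, Rational(5, 25431)), 2940956) = Add(Rational(-41121922, 25431), 2940956) = Rational(74750330114, 25431)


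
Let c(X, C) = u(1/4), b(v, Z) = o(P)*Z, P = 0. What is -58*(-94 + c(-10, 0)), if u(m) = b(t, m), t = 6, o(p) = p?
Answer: 5452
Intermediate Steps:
b(v, Z) = 0 (b(v, Z) = 0*Z = 0)
u(m) = 0
c(X, C) = 0
-58*(-94 + c(-10, 0)) = -58*(-94 + 0) = -58*(-94) = 5452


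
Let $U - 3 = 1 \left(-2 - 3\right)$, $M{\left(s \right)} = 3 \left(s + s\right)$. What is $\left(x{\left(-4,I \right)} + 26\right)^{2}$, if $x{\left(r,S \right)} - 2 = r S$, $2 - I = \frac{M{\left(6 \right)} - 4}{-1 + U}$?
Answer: $\frac{4624}{9} \approx 513.78$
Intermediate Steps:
$M{\left(s \right)} = 6 s$ ($M{\left(s \right)} = 3 \cdot 2 s = 6 s$)
$U = -2$ ($U = 3 + 1 \left(-2 - 3\right) = 3 + 1 \left(-5\right) = 3 - 5 = -2$)
$I = \frac{38}{3}$ ($I = 2 - \frac{6 \cdot 6 - 4}{-1 - 2} = 2 - \frac{36 - 4}{-3} = 2 - 32 \left(- \frac{1}{3}\right) = 2 - - \frac{32}{3} = 2 + \frac{32}{3} = \frac{38}{3} \approx 12.667$)
$x{\left(r,S \right)} = 2 + S r$ ($x{\left(r,S \right)} = 2 + r S = 2 + S r$)
$\left(x{\left(-4,I \right)} + 26\right)^{2} = \left(\left(2 + \frac{38}{3} \left(-4\right)\right) + 26\right)^{2} = \left(\left(2 - \frac{152}{3}\right) + 26\right)^{2} = \left(- \frac{146}{3} + 26\right)^{2} = \left(- \frac{68}{3}\right)^{2} = \frac{4624}{9}$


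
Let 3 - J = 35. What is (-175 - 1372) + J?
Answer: -1579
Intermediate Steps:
J = -32 (J = 3 - 1*35 = 3 - 35 = -32)
(-175 - 1372) + J = (-175 - 1372) - 32 = -1547 - 32 = -1579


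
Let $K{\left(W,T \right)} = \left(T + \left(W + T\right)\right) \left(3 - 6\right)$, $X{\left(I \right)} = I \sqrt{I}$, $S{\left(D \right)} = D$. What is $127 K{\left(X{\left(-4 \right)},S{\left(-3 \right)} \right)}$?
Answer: $2286 + 3048 i \approx 2286.0 + 3048.0 i$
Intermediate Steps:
$X{\left(I \right)} = I^{\frac{3}{2}}$
$K{\left(W,T \right)} = - 6 T - 3 W$ ($K{\left(W,T \right)} = \left(T + \left(T + W\right)\right) \left(-3\right) = \left(W + 2 T\right) \left(-3\right) = - 6 T - 3 W$)
$127 K{\left(X{\left(-4 \right)},S{\left(-3 \right)} \right)} = 127 \left(\left(-6\right) \left(-3\right) - 3 \left(-4\right)^{\frac{3}{2}}\right) = 127 \left(18 - 3 \left(- 8 i\right)\right) = 127 \left(18 + 24 i\right) = 2286 + 3048 i$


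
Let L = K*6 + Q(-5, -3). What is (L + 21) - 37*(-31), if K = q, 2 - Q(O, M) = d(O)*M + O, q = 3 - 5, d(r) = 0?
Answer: 1163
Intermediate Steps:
q = -2
Q(O, M) = 2 - O (Q(O, M) = 2 - (0*M + O) = 2 - (0 + O) = 2 - O)
K = -2
L = -5 (L = -2*6 + (2 - 1*(-5)) = -12 + (2 + 5) = -12 + 7 = -5)
(L + 21) - 37*(-31) = (-5 + 21) - 37*(-31) = 16 + 1147 = 1163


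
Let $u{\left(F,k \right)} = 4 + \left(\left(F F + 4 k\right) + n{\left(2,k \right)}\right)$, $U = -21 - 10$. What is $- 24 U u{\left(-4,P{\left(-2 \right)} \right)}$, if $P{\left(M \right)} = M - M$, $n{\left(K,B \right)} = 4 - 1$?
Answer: $17112$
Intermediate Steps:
$n{\left(K,B \right)} = 3$ ($n{\left(K,B \right)} = 4 - 1 = 3$)
$U = -31$ ($U = -21 - 10 = -31$)
$P{\left(M \right)} = 0$
$u{\left(F,k \right)} = 7 + F^{2} + 4 k$ ($u{\left(F,k \right)} = 4 + \left(\left(F F + 4 k\right) + 3\right) = 4 + \left(\left(F^{2} + 4 k\right) + 3\right) = 4 + \left(3 + F^{2} + 4 k\right) = 7 + F^{2} + 4 k$)
$- 24 U u{\left(-4,P{\left(-2 \right)} \right)} = \left(-24\right) \left(-31\right) \left(7 + \left(-4\right)^{2} + 4 \cdot 0\right) = 744 \left(7 + 16 + 0\right) = 744 \cdot 23 = 17112$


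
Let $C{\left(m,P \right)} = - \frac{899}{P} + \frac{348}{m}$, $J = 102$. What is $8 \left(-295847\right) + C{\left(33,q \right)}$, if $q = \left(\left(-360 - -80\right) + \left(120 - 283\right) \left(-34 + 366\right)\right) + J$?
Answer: $- \frac{1413512789591}{597234} \approx -2.3668 \cdot 10^{6}$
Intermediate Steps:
$q = -54294$ ($q = \left(\left(-360 - -80\right) + \left(120 - 283\right) \left(-34 + 366\right)\right) + 102 = \left(\left(-360 + 80\right) - 54116\right) + 102 = \left(-280 - 54116\right) + 102 = -54396 + 102 = -54294$)
$8 \left(-295847\right) + C{\left(33,q \right)} = 8 \left(-295847\right) + \left(- \frac{899}{-54294} + \frac{348}{33}\right) = -2366776 + \left(\left(-899\right) \left(- \frac{1}{54294}\right) + 348 \cdot \frac{1}{33}\right) = -2366776 + \left(\frac{899}{54294} + \frac{116}{11}\right) = -2366776 + \frac{6307993}{597234} = - \frac{1413512789591}{597234}$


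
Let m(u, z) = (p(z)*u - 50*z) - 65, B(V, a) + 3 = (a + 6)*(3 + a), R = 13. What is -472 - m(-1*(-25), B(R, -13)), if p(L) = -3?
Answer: 3018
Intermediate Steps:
B(V, a) = -3 + (3 + a)*(6 + a) (B(V, a) = -3 + (a + 6)*(3 + a) = -3 + (6 + a)*(3 + a) = -3 + (3 + a)*(6 + a))
m(u, z) = -65 - 50*z - 3*u (m(u, z) = (-3*u - 50*z) - 65 = (-50*z - 3*u) - 65 = -65 - 50*z - 3*u)
-472 - m(-1*(-25), B(R, -13)) = -472 - (-65 - 50*(15 + (-13)² + 9*(-13)) - (-3)*(-25)) = -472 - (-65 - 50*(15 + 169 - 117) - 3*25) = -472 - (-65 - 50*67 - 75) = -472 - (-65 - 3350 - 75) = -472 - 1*(-3490) = -472 + 3490 = 3018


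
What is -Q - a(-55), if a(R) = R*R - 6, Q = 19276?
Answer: -22295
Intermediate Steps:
a(R) = -6 + R² (a(R) = R² - 6 = -6 + R²)
-Q - a(-55) = -1*19276 - (-6 + (-55)²) = -19276 - (-6 + 3025) = -19276 - 1*3019 = -19276 - 3019 = -22295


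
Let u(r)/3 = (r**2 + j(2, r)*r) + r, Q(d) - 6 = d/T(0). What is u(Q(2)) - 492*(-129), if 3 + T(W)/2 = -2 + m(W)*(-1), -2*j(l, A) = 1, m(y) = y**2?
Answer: 3178881/50 ≈ 63578.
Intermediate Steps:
j(l, A) = -1/2 (j(l, A) = -1/2*1 = -1/2)
T(W) = -10 - 2*W**2 (T(W) = -6 + 2*(-2 + W**2*(-1)) = -6 + 2*(-2 - W**2) = -6 + (-4 - 2*W**2) = -10 - 2*W**2)
Q(d) = 6 - d/10 (Q(d) = 6 + d/(-10 - 2*0**2) = 6 + d/(-10 - 2*0) = 6 + d/(-10 + 0) = 6 + d/(-10) = 6 + d*(-1/10) = 6 - d/10)
u(r) = 3*r**2 + 3*r/2 (u(r) = 3*((r**2 - r/2) + r) = 3*(r**2 + r/2) = 3*r**2 + 3*r/2)
u(Q(2)) - 492*(-129) = 3*(6 - 1/10*2)*(1 + 2*(6 - 1/10*2))/2 - 492*(-129) = 3*(6 - 1/5)*(1 + 2*(6 - 1/5))/2 + 63468 = (3/2)*(29/5)*(1 + 2*(29/5)) + 63468 = (3/2)*(29/5)*(1 + 58/5) + 63468 = (3/2)*(29/5)*(63/5) + 63468 = 5481/50 + 63468 = 3178881/50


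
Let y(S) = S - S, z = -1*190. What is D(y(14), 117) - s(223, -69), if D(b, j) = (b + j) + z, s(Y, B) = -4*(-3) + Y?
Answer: -308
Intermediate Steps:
z = -190
y(S) = 0
s(Y, B) = 12 + Y
D(b, j) = -190 + b + j (D(b, j) = (b + j) - 190 = -190 + b + j)
D(y(14), 117) - s(223, -69) = (-190 + 0 + 117) - (12 + 223) = -73 - 1*235 = -73 - 235 = -308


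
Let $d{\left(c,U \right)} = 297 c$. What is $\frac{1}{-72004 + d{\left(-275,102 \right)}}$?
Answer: $- \frac{1}{153679} \approx -6.5071 \cdot 10^{-6}$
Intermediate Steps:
$\frac{1}{-72004 + d{\left(-275,102 \right)}} = \frac{1}{-72004 + 297 \left(-275\right)} = \frac{1}{-72004 - 81675} = \frac{1}{-153679} = - \frac{1}{153679}$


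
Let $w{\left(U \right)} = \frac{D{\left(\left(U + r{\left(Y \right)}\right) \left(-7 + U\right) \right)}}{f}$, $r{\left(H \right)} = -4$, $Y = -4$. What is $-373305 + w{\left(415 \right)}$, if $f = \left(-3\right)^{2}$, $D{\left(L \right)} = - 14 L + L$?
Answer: $-615521$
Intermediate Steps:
$D{\left(L \right)} = - 13 L$
$f = 9$
$w{\left(U \right)} = - \frac{13 \left(-7 + U\right) \left(-4 + U\right)}{9}$ ($w{\left(U \right)} = \frac{\left(-13\right) \left(U - 4\right) \left(-7 + U\right)}{9} = - 13 \left(-4 + U\right) \left(-7 + U\right) \frac{1}{9} = - 13 \left(-7 + U\right) \left(-4 + U\right) \frac{1}{9} = - \frac{13 \left(-7 + U\right) \left(-4 + U\right)}{9}$)
$-373305 + w{\left(415 \right)} = -373305 - \left(- \frac{58981}{9} + \frac{2238925}{9}\right) = -373305 - 242216 = -615521$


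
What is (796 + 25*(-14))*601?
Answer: 268046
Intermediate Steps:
(796 + 25*(-14))*601 = (796 - 350)*601 = 446*601 = 268046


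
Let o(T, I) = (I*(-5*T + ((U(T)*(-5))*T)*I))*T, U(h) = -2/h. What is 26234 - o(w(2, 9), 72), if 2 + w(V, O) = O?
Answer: -319006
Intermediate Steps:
w(V, O) = -2 + O
o(T, I) = I*T*(-5*T + 10*I) (o(T, I) = (I*(-5*T + ((-2/T*(-5))*T)*I))*T = (I*(-5*T + ((10/T)*T)*I))*T = (I*(-5*T + 10*I))*T = I*T*(-5*T + 10*I))
26234 - o(w(2, 9), 72) = 26234 - 5*72*(-2 + 9)*(-(-2 + 9) + 2*72) = 26234 - 5*72*7*(-1*7 + 144) = 26234 - 5*72*7*(-7 + 144) = 26234 - 5*72*7*137 = 26234 - 1*345240 = 26234 - 345240 = -319006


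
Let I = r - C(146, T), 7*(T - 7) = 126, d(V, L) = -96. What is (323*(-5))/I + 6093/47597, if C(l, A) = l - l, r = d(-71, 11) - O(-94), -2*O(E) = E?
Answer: 7067314/618761 ≈ 11.422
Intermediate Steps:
O(E) = -E/2
T = 25 (T = 7 + (1/7)*126 = 7 + 18 = 25)
r = -143 (r = -96 - (-1)*(-94)/2 = -96 - 1*47 = -96 - 47 = -143)
C(l, A) = 0
I = -143 (I = -143 - 1*0 = -143 + 0 = -143)
(323*(-5))/I + 6093/47597 = (323*(-5))/(-143) + 6093/47597 = -1615*(-1/143) + 6093*(1/47597) = 1615/143 + 6093/47597 = 7067314/618761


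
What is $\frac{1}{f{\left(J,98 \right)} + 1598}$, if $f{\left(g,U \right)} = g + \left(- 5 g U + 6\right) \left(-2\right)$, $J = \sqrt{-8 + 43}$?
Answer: $- \frac{1586}{31167239} + \frac{981 \sqrt{35}}{31167239} \approx 0.00013532$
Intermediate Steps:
$J = \sqrt{35} \approx 5.9161$
$f{\left(g,U \right)} = -12 + g + 10 U g$ ($f{\left(g,U \right)} = g + \left(- 5 U g + 6\right) \left(-2\right) = g + \left(6 - 5 U g\right) \left(-2\right) = g + \left(-12 + 10 U g\right) = -12 + g + 10 U g$)
$\frac{1}{f{\left(J,98 \right)} + 1598} = \frac{1}{\left(-12 + \sqrt{35} + 10 \cdot 98 \sqrt{35}\right) + 1598} = \frac{1}{\left(-12 + \sqrt{35} + 980 \sqrt{35}\right) + 1598} = \frac{1}{\left(-12 + 981 \sqrt{35}\right) + 1598} = \frac{1}{1586 + 981 \sqrt{35}}$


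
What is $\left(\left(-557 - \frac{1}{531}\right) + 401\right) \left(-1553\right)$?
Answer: $\frac{128645861}{531} \approx 2.4227 \cdot 10^{5}$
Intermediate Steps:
$\left(\left(-557 - \frac{1}{531}\right) + 401\right) \left(-1553\right) = \left(- \frac{295768}{531} + 401\right) \left(-1553\right) = \left(- \frac{82837}{531}\right) \left(-1553\right) = \frac{128645861}{531}$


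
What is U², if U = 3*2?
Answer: 36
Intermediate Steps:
U = 6
U² = 6² = 36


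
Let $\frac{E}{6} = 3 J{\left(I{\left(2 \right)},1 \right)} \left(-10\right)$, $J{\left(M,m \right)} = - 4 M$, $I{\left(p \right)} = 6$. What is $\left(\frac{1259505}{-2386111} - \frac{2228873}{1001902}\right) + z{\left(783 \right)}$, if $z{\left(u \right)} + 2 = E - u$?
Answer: $\frac{649566563874989}{183896106394} \approx 3532.2$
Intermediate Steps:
$E = 4320$ ($E = 6 \cdot 3 \left(\left(-4\right) 6\right) \left(-10\right) = 6 \cdot 3 \left(-24\right) \left(-10\right) = 6 \left(\left(-72\right) \left(-10\right)\right) = 6 \cdot 720 = 4320$)
$z{\left(u \right)} = 4318 - u$ ($z{\left(u \right)} = -2 - \left(-4320 + u\right) = 4318 - u$)
$\left(\frac{1259505}{-2386111} - \frac{2228873}{1001902}\right) + z{\left(783 \right)} = \left(\frac{1259505}{-2386111} - \frac{2228873}{1001902}\right) + \left(4318 - 783\right) = \left(1259505 \left(- \frac{1}{2386111}\right) - \frac{2228873}{1001902}\right) + \left(4318 - 783\right) = \left(- \frac{96885}{183547} - \frac{2228873}{1001902}\right) + 3535 = - \frac{506172227801}{183896106394} + 3535 = \frac{649566563874989}{183896106394}$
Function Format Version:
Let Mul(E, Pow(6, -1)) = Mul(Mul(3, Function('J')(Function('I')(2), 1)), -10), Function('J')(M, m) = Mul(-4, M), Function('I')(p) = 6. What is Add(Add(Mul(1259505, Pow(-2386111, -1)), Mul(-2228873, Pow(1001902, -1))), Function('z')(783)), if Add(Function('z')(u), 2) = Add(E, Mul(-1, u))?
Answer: Rational(649566563874989, 183896106394) ≈ 3532.2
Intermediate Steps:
E = 4320 (E = Mul(6, Mul(Mul(3, Mul(-4, 6)), -10)) = Mul(6, Mul(Mul(3, -24), -10)) = Mul(6, Mul(-72, -10)) = Mul(6, 720) = 4320)
Function('z')(u) = Add(4318, Mul(-1, u)) (Function('z')(u) = Add(-2, Add(4320, Mul(-1, u))) = Add(4318, Mul(-1, u)))
Add(Add(Mul(1259505, Pow(-2386111, -1)), Mul(-2228873, Pow(1001902, -1))), Function('z')(783)) = Add(Add(Mul(1259505, Pow(-2386111, -1)), Mul(-2228873, Pow(1001902, -1))), Add(4318, Mul(-1, 783))) = Add(Add(Mul(1259505, Rational(-1, 2386111)), Mul(-2228873, Rational(1, 1001902))), Add(4318, -783)) = Add(Add(Rational(-96885, 183547), Rational(-2228873, 1001902)), 3535) = Add(Rational(-506172227801, 183896106394), 3535) = Rational(649566563874989, 183896106394)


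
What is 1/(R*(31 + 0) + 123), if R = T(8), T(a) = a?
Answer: 1/371 ≈ 0.0026954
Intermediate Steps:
R = 8
1/(R*(31 + 0) + 123) = 1/(8*(31 + 0) + 123) = 1/(8*31 + 123) = 1/(248 + 123) = 1/371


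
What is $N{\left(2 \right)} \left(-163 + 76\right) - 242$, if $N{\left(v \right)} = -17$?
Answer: $1237$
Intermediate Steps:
$N{\left(2 \right)} \left(-163 + 76\right) - 242 = - 17 \left(-163 + 76\right) - 242 = \left(-17\right) \left(-87\right) - 242 = 1479 - 242 = 1237$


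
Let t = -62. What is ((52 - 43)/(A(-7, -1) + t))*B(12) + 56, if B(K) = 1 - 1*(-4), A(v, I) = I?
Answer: 387/7 ≈ 55.286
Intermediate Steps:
B(K) = 5 (B(K) = 1 + 4 = 5)
((52 - 43)/(A(-7, -1) + t))*B(12) + 56 = ((52 - 43)/(-1 - 62))*5 + 56 = (9/(-63))*5 + 56 = (9*(-1/63))*5 + 56 = -⅐*5 + 56 = -5/7 + 56 = 387/7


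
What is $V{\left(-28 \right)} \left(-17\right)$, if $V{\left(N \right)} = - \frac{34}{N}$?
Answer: $- \frac{289}{14} \approx -20.643$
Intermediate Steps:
$V{\left(-28 \right)} \left(-17\right) = - \frac{34}{-28} \left(-17\right) = \left(-34\right) \left(- \frac{1}{28}\right) \left(-17\right) = \frac{17}{14} \left(-17\right) = - \frac{289}{14}$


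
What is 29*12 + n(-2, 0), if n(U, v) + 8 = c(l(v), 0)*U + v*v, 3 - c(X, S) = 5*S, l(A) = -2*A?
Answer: 334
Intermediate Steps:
c(X, S) = 3 - 5*S
n(U, v) = -8 + v**2 + 3*U (n(U, v) = -8 + ((3 - 5*0)*U + v*v) = -8 + ((3 + 0)*U + v**2) = -8 + (3*U + v**2) = -8 + (v**2 + 3*U) = -8 + v**2 + 3*U)
29*12 + n(-2, 0) = 29*12 + (-8 + 0**2 + 3*(-2)) = 348 + (-8 + 0 - 6) = 348 - 14 = 334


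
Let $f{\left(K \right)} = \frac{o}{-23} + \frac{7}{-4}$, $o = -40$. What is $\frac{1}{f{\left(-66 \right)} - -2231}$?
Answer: $\frac{92}{205251} \approx 0.00044823$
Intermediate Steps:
$f{\left(K \right)} = - \frac{1}{92}$ ($f{\left(K \right)} = - \frac{40}{-23} + \frac{7}{-4} = \left(-40\right) \left(- \frac{1}{23}\right) + 7 \left(- \frac{1}{4}\right) = \frac{40}{23} - \frac{7}{4} = - \frac{1}{92}$)
$\frac{1}{f{\left(-66 \right)} - -2231} = \frac{1}{- \frac{1}{92} - -2231} = \frac{1}{- \frac{1}{92} + 2231} = \frac{1}{\frac{205251}{92}} = \frac{92}{205251}$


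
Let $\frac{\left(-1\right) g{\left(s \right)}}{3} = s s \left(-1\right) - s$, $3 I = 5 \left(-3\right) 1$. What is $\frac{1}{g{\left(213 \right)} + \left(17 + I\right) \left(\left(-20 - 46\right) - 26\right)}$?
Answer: $\frac{1}{135642} \approx 7.3723 \cdot 10^{-6}$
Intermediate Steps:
$I = -5$ ($I = \frac{5 \left(-3\right) 1}{3} = \frac{\left(-15\right) 1}{3} = \frac{1}{3} \left(-15\right) = -5$)
$g{\left(s \right)} = 3 s + 3 s^{2}$ ($g{\left(s \right)} = - 3 \left(s s \left(-1\right) - s\right) = - 3 \left(s^{2} \left(-1\right) - s\right) = - 3 \left(- s^{2} - s\right) = - 3 \left(- s - s^{2}\right) = 3 s + 3 s^{2}$)
$\frac{1}{g{\left(213 \right)} + \left(17 + I\right) \left(\left(-20 - 46\right) - 26\right)} = \frac{1}{3 \cdot 213 \left(1 + 213\right) + \left(17 - 5\right) \left(\left(-20 - 46\right) - 26\right)} = \frac{1}{3 \cdot 213 \cdot 214 + 12 \left(-66 - 26\right)} = \frac{1}{136746 + 12 \left(-92\right)} = \frac{1}{136746 - 1104} = \frac{1}{135642}$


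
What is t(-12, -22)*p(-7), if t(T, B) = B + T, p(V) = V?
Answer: 238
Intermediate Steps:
t(-12, -22)*p(-7) = (-22 - 12)*(-7) = -34*(-7) = 238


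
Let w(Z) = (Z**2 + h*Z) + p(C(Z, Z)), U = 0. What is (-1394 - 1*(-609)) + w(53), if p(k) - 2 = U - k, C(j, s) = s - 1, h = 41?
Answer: 4147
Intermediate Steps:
C(j, s) = -1 + s
p(k) = 2 - k (p(k) = 2 + (0 - k) = 2 - k)
w(Z) = 3 + Z**2 + 40*Z (w(Z) = (Z**2 + 41*Z) + (2 - (-1 + Z)) = (Z**2 + 41*Z) + (2 + (1 - Z)) = (Z**2 + 41*Z) + (3 - Z) = 3 + Z**2 + 40*Z)
(-1394 - 1*(-609)) + w(53) = (-1394 - 1*(-609)) + (3 + 53**2 + 40*53) = (-1394 + 609) + (3 + 2809 + 2120) = -785 + 4932 = 4147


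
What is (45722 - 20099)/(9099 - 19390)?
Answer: -25623/10291 ≈ -2.4898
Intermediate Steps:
(45722 - 20099)/(9099 - 19390) = 25623/(-10291) = 25623*(-1/10291) = -25623/10291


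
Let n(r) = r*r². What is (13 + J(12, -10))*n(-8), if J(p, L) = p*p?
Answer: -80384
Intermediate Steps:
n(r) = r³
J(p, L) = p²
(13 + J(12, -10))*n(-8) = (13 + 12²)*(-8)³ = (13 + 144)*(-512) = 157*(-512) = -80384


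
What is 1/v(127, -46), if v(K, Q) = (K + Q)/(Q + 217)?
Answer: 19/9 ≈ 2.1111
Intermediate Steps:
v(K, Q) = (K + Q)/(217 + Q)
1/v(127, -46) = 1/((127 - 46)/(217 - 46)) = 1/(81/171) = 1/((1/171)*81) = 1/(9/19) = 19/9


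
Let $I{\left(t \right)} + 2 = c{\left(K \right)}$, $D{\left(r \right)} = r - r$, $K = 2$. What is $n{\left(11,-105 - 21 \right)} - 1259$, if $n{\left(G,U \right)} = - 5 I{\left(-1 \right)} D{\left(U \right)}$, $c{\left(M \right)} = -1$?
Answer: $-1259$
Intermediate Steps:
$D{\left(r \right)} = 0$
$I{\left(t \right)} = -3$ ($I{\left(t \right)} = -2 - 1 = -3$)
$n{\left(G,U \right)} = 0$ ($n{\left(G,U \right)} = \left(-5\right) \left(-3\right) 0 = 15 \cdot 0 = 0$)
$n{\left(11,-105 - 21 \right)} - 1259 = 0 - 1259 = -1259$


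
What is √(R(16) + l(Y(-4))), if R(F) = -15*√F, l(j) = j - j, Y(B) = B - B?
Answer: 2*I*√15 ≈ 7.746*I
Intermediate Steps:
Y(B) = 0
l(j) = 0
√(R(16) + l(Y(-4))) = √(-15*√16 + 0) = √(-15*4 + 0) = √(-60 + 0) = √(-60) = 2*I*√15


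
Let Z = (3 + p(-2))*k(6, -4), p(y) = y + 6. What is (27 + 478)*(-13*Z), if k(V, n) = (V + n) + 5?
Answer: -321685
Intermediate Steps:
p(y) = 6 + y
k(V, n) = 5 + V + n
Z = 49 (Z = (3 + (6 - 2))*(5 + 6 - 4) = (3 + 4)*7 = 7*7 = 49)
(27 + 478)*(-13*Z) = (27 + 478)*(-13*49) = 505*(-637) = -321685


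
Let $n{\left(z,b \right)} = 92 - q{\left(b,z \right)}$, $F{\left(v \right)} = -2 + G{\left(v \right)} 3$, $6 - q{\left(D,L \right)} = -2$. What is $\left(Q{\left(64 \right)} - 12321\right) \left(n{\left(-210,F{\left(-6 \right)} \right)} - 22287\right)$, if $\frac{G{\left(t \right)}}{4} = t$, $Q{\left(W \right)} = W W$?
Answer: $182619675$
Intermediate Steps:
$Q{\left(W \right)} = W^{2}$
$G{\left(t \right)} = 4 t$
$q{\left(D,L \right)} = 8$ ($q{\left(D,L \right)} = 6 - -2 = 6 + 2 = 8$)
$F{\left(v \right)} = -2 + 12 v$ ($F{\left(v \right)} = -2 + 4 v 3 = -2 + 12 v$)
$n{\left(z,b \right)} = 84$ ($n{\left(z,b \right)} = 92 - 8 = 84$)
$\left(Q{\left(64 \right)} - 12321\right) \left(n{\left(-210,F{\left(-6 \right)} \right)} - 22287\right) = \left(64^{2} - 12321\right) \left(84 - 22287\right) = \left(4096 - 12321\right) \left(-22203\right) = \left(-8225\right) \left(-22203\right) = 182619675$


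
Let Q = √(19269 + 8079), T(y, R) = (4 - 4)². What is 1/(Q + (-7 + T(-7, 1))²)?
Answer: -49/24947 + 2*√6837/24947 ≈ 0.0046648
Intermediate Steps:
T(y, R) = 0 (T(y, R) = 0² = 0)
Q = 2*√6837 (Q = √27348 = 2*√6837 ≈ 165.37)
1/(Q + (-7 + T(-7, 1))²) = 1/(2*√6837 + (-7 + 0)²) = 1/(2*√6837 + (-7)²) = 1/(2*√6837 + 49) = 1/(49 + 2*√6837)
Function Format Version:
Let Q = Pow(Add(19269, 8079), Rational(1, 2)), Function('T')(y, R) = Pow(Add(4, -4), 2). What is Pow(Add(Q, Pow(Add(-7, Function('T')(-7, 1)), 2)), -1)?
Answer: Add(Rational(-49, 24947), Mul(Rational(2, 24947), Pow(6837, Rational(1, 2)))) ≈ 0.0046648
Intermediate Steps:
Function('T')(y, R) = 0 (Function('T')(y, R) = Pow(0, 2) = 0)
Q = Mul(2, Pow(6837, Rational(1, 2))) (Q = Pow(27348, Rational(1, 2)) = Mul(2, Pow(6837, Rational(1, 2))) ≈ 165.37)
Pow(Add(Q, Pow(Add(-7, Function('T')(-7, 1)), 2)), -1) = Pow(Add(Mul(2, Pow(6837, Rational(1, 2))), Pow(Add(-7, 0), 2)), -1) = Pow(Add(Mul(2, Pow(6837, Rational(1, 2))), Pow(-7, 2)), -1) = Pow(Add(Mul(2, Pow(6837, Rational(1, 2))), 49), -1) = Pow(Add(49, Mul(2, Pow(6837, Rational(1, 2)))), -1)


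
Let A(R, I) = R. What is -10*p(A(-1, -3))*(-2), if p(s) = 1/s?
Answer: -20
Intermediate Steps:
p(s) = 1/s
-10*p(A(-1, -3))*(-2) = -10/(-1)*(-2) = -10*(-1)*(-2) = 10*(-2) = -20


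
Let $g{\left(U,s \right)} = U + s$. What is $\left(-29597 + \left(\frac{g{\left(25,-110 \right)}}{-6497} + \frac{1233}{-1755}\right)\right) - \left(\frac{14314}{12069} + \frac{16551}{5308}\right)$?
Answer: $- \frac{800846691167759551}{27053809330860} \approx -29602.0$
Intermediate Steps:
$\left(-29597 + \left(\frac{g{\left(25,-110 \right)}}{-6497} + \frac{1233}{-1755}\right)\right) - \left(\frac{14314}{12069} + \frac{16551}{5308}\right) = \left(-29597 + \left(\frac{25 - 110}{-6497} + \frac{1233}{-1755}\right)\right) - \left(\frac{14314}{12069} + \frac{16551}{5308}\right) = \left(-29597 + \left(\left(-85\right) \left(- \frac{1}{6497}\right) + 1233 \left(- \frac{1}{1755}\right)\right)\right) - \frac{275732731}{64062252} = \left(-29597 + \left(\frac{85}{6497} - \frac{137}{195}\right)\right) - \frac{275732731}{64062252} = \left(-29597 - \frac{873514}{1266915}\right) - \frac{275732731}{64062252} = - \frac{37497756769}{1266915} - \frac{275732731}{64062252} = - \frac{800846691167759551}{27053809330860}$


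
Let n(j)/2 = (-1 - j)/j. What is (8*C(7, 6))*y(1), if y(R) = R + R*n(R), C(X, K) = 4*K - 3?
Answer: -504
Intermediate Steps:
C(X, K) = -3 + 4*K
n(j) = 2*(-1 - j)/j (n(j) = 2*((-1 - j)/j) = 2*(-1 - j)/j)
y(R) = R + R*(-2 - 2/R)
(8*C(7, 6))*y(1) = (8*(-3 + 4*6))*(-2 - 1*1) = (8*(-3 + 24))*(-2 - 1) = (8*21)*(-3) = 168*(-3) = -504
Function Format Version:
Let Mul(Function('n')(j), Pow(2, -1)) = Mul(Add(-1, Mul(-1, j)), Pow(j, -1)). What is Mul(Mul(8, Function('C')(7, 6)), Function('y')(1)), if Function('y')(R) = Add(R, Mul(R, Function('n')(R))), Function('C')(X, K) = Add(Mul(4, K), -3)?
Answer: -504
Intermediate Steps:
Function('C')(X, K) = Add(-3, Mul(4, K))
Function('n')(j) = Mul(2, Pow(j, -1), Add(-1, Mul(-1, j))) (Function('n')(j) = Mul(2, Mul(Add(-1, Mul(-1, j)), Pow(j, -1))) = Mul(2, Mul(Pow(j, -1), Add(-1, Mul(-1, j)))) = Mul(2, Pow(j, -1), Add(-1, Mul(-1, j))))
Function('y')(R) = Add(R, Mul(R, Add(-2, Mul(-2, Pow(R, -1)))))
Mul(Mul(8, Function('C')(7, 6)), Function('y')(1)) = Mul(Mul(8, Add(-3, Mul(4, 6))), Add(-2, Mul(-1, 1))) = Mul(Mul(8, Add(-3, 24)), Add(-2, -1)) = Mul(Mul(8, 21), -3) = Mul(168, -3) = -504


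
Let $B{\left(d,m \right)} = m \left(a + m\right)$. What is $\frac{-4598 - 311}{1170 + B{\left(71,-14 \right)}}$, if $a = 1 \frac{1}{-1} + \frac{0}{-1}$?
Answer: $- \frac{4909}{1380} \approx -3.5572$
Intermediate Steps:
$a = -1$ ($a = 1 \left(-1\right) + 0 \left(-1\right) = -1 + 0 = -1$)
$B{\left(d,m \right)} = m \left(-1 + m\right)$
$\frac{-4598 - 311}{1170 + B{\left(71,-14 \right)}} = \frac{-4598 - 311}{1170 - 14 \left(-1 - 14\right)} = - \frac{4909}{1170 - -210} = - \frac{4909}{1170 + 210} = - \frac{4909}{1380}$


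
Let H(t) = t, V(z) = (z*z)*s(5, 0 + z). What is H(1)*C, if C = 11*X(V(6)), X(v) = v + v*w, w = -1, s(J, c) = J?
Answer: 0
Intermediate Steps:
V(z) = 5*z² (V(z) = (z*z)*5 = z²*5 = 5*z²)
X(v) = 0 (X(v) = v + v*(-1) = v - v = 0)
C = 0 (C = 11*0 = 0)
H(1)*C = 1*0 = 0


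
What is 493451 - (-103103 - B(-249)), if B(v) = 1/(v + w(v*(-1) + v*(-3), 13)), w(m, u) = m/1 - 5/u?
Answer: 5790153137/9706 ≈ 5.9655e+5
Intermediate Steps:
w(m, u) = m - 5/u (w(m, u) = m*1 - 5/u = m - 5/u)
B(v) = 1/(-5/13 - 3*v) (B(v) = 1/(v + ((v*(-1) + v*(-3)) - 5/13)) = 1/(v + ((-v - 3*v) - 5*1/13)) = 1/(v + (-4*v - 5/13)) = 1/(v + (-5/13 - 4*v)) = 1/(-5/13 - 3*v))
493451 - (-103103 - B(-249)) = 493451 - (-103103 - (-13)/(5 + 39*(-249))) = 493451 - (-103103 - (-13)/(5 - 9711)) = 493451 - (-103103 - (-13)/(-9706)) = 493451 - (-103103 - (-13)*(-1)/9706) = 493451 - (-103103 - 1*13/9706) = 493451 - (-103103 - 13/9706) = 493451 - 1*(-1000717731/9706) = 493451 + 1000717731/9706 = 5790153137/9706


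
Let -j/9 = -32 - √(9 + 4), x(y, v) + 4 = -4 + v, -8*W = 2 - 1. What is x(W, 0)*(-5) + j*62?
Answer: 17896 + 558*√13 ≈ 19908.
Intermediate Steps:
W = -⅛ (W = -(2 - 1)/8 = -⅛*1 = -⅛ ≈ -0.12500)
x(y, v) = -8 + v (x(y, v) = -4 + (-4 + v) = -8 + v)
j = 288 + 9*√13 (j = -9*(-32 - √(9 + 4)) = -9*(-32 - √13) = 288 + 9*√13 ≈ 320.45)
x(W, 0)*(-5) + j*62 = (-8 + 0)*(-5) + (288 + 9*√13)*62 = -8*(-5) + (17856 + 558*√13) = 40 + (17856 + 558*√13) = 17896 + 558*√13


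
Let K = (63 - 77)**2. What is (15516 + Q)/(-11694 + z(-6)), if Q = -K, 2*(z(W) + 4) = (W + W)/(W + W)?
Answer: -6128/4679 ≈ -1.3097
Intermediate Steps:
K = 196 (K = (-14)**2 = 196)
z(W) = -7/2 (z(W) = -4 + ((W + W)/(W + W))/2 = -4 + ((2*W)/((2*W)))/2 = -4 + ((2*W)*(1/(2*W)))/2 = -4 + (1/2)*1 = -4 + 1/2 = -7/2)
Q = -196 (Q = -1*196 = -196)
(15516 + Q)/(-11694 + z(-6)) = (15516 - 196)/(-11694 - 7/2) = 15320/(-23395/2) = 15320*(-2/23395) = -6128/4679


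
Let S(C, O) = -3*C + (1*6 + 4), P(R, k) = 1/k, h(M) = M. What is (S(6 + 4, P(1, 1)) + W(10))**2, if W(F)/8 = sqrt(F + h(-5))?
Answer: 720 - 320*sqrt(5) ≈ 4.4582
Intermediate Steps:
S(C, O) = 10 - 3*C (S(C, O) = -3*C + (6 + 4) = -3*C + 10 = 10 - 3*C)
W(F) = 8*sqrt(-5 + F) (W(F) = 8*sqrt(F - 5) = 8*sqrt(-5 + F))
(S(6 + 4, P(1, 1)) + W(10))**2 = ((10 - 3*(6 + 4)) + 8*sqrt(-5 + 10))**2 = ((10 - 3*10) + 8*sqrt(5))**2 = ((10 - 30) + 8*sqrt(5))**2 = (-20 + 8*sqrt(5))**2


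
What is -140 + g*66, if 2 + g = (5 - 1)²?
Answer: 784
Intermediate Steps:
g = 14 (g = -2 + (5 - 1)² = -2 + 4² = -2 + 16 = 14)
-140 + g*66 = -140 + 14*66 = -140 + 924 = 784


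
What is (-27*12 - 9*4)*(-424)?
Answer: 152640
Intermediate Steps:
(-27*12 - 9*4)*(-424) = (-324 - 36)*(-424) = -360*(-424) = 152640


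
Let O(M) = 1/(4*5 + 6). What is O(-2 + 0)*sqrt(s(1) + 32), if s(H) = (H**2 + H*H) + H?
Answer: sqrt(35)/26 ≈ 0.22754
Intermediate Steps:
s(H) = H + 2*H**2 (s(H) = (H**2 + H**2) + H = 2*H**2 + H = H + 2*H**2)
O(M) = 1/26 (O(M) = 1/(20 + 6) = 1/26)
O(-2 + 0)*sqrt(s(1) + 32) = sqrt(1*(1 + 2*1) + 32)/26 = sqrt(1*(1 + 2) + 32)/26 = sqrt(1*3 + 32)/26 = sqrt(3 + 32)/26 = sqrt(35)/26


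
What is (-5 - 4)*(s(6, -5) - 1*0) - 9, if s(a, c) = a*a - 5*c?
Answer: -558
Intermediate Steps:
s(a, c) = a**2 - 5*c
(-5 - 4)*(s(6, -5) - 1*0) - 9 = (-5 - 4)*((6**2 - 5*(-5)) - 1*0) - 9 = -9*((36 + 25) + 0) - 9 = -9*(61 + 0) - 9 = -9*61 - 9 = -549 - 9 = -558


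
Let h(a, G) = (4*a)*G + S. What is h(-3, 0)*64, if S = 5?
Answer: 320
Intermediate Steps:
h(a, G) = 5 + 4*G*a (h(a, G) = (4*a)*G + 5 = 4*G*a + 5 = 5 + 4*G*a)
h(-3, 0)*64 = (5 + 4*0*(-3))*64 = (5 + 0)*64 = 5*64 = 320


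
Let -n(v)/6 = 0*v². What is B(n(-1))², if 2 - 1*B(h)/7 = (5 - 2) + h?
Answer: 49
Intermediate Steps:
n(v) = 0 (n(v) = -0*v² = -6*0 = 0)
B(h) = -7 - 7*h (B(h) = 14 - 7*((5 - 2) + h) = 14 - 7*(3 + h) = 14 + (-21 - 7*h) = -7 - 7*h)
B(n(-1))² = (-7 - 7*0)² = (-7 + 0)² = (-7)² = 49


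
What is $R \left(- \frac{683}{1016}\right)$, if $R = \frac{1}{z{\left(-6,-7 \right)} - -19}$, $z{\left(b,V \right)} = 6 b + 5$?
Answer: $\frac{683}{12192} \approx 0.05602$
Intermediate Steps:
$z{\left(b,V \right)} = 5 + 6 b$
$R = - \frac{1}{12}$ ($R = \frac{1}{\left(5 + 6 \left(-6\right)\right) - -19} = \frac{1}{\left(5 - 36\right) + \left(-21 + 40\right)} = \frac{1}{-31 + 19} = \frac{1}{-12} = - \frac{1}{12} \approx -0.083333$)
$R \left(- \frac{683}{1016}\right) = - \frac{\left(-683\right) \frac{1}{1016}}{12} = \left(- \frac{1}{12}\right) \left(- \frac{683}{1016}\right) = \frac{683}{12192}$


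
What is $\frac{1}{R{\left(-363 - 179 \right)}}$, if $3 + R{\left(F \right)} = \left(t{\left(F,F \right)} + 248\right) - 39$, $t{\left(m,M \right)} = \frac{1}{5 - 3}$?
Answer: $\frac{2}{413} \approx 0.0048426$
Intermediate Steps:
$t{\left(m,M \right)} = \frac{1}{2}$
$R{\left(F \right)} = \frac{413}{2}$ ($R{\left(F \right)} = -3 + \left(\left(\frac{1}{2} + 248\right) - 39\right) = -3 + \left(\frac{497}{2} - 39\right) = -3 + \frac{419}{2} = \frac{413}{2}$)
$\frac{1}{R{\left(-363 - 179 \right)}} = \frac{1}{\frac{413}{2}} = \frac{2}{413}$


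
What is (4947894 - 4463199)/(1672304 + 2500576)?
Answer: 32313/278192 ≈ 0.11615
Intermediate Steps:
(4947894 - 4463199)/(1672304 + 2500576) = 484695/4172880 = 484695*(1/4172880) = 32313/278192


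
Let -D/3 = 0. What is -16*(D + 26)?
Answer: -416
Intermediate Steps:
D = 0 (D = -3*0 = 0)
-16*(D + 26) = -16*(0 + 26) = -16*26 = -416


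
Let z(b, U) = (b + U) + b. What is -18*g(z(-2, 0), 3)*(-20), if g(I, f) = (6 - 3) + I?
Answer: -360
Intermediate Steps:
z(b, U) = U + 2*b (z(b, U) = (U + b) + b = U + 2*b)
g(I, f) = 3 + I
-18*g(z(-2, 0), 3)*(-20) = -18*(3 + (0 + 2*(-2)))*(-20) = -18*(3 + (0 - 4))*(-20) = -18*(3 - 4)*(-20) = -18*(-1)*(-20) = 18*(-20) = -360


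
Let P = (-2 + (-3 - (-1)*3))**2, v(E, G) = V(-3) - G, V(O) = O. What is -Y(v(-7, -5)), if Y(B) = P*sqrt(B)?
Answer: -4*sqrt(2) ≈ -5.6569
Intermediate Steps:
v(E, G) = -3 - G
P = 4 (P = (-2 + (-3 - 1*(-3)))**2 = (-2 + (-3 + 3))**2 = (-2 + 0)**2 = (-2)**2 = 4)
Y(B) = 4*sqrt(B)
-Y(v(-7, -5)) = -4*sqrt(-3 - 1*(-5)) = -4*sqrt(-3 + 5) = -4*sqrt(2)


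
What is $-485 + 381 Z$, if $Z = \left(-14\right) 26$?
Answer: $-139169$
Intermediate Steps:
$Z = -364$
$-485 + 381 Z = -485 + 381 \left(-364\right) = -485 - 138684 = -139169$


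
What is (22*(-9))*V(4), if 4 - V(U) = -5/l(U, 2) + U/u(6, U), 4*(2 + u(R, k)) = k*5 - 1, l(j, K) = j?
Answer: -1503/2 ≈ -751.50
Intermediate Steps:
u(R, k) = -9/4 + 5*k/4 (u(R, k) = -2 + (k*5 - 1)/4 = -2 + (5*k - 1)/4 = -2 + (-1 + 5*k)/4 = -2 + (-1/4 + 5*k/4) = -9/4 + 5*k/4)
V(U) = 4 + 5/U - U/(-9/4 + 5*U/4) (V(U) = 4 - (-5/U + U/(-9/4 + 5*U/4)) = 4 + (5/U - U/(-9/4 + 5*U/4)) = 4 + 5/U - U/(-9/4 + 5*U/4))
(22*(-9))*V(4) = (22*(-9))*((-45 - 11*4 + 16*4**2)/(4*(-9 + 5*4))) = -99*(-45 - 44 + 16*16)/(2*(-9 + 20)) = -99*(-45 - 44 + 256)/(2*11) = -99*167/(2*11) = -198*167/44 = -1503/2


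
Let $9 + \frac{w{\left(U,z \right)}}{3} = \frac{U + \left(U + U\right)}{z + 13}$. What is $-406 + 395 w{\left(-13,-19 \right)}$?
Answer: $- \frac{6737}{2} \approx -3368.5$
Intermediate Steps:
$w{\left(U,z \right)} = -27 + \frac{9 U}{13 + z}$ ($w{\left(U,z \right)} = -27 + 3 \frac{U + \left(U + U\right)}{z + 13} = -27 + 3 \frac{U + 2 U}{13 + z} = -27 + 3 \frac{3 U}{13 + z} = -27 + \frac{9 U}{13 + z}$)
$-406 + 395 w{\left(-13,-19 \right)} = -406 + 395 \frac{9 \left(-39 - 13 - -57\right)}{13 - 19} = -406 + 395 \frac{9 \left(-39 - 13 + 57\right)}{-6} = -406 + 395 \cdot 9 \left(- \frac{1}{6}\right) 5 = -406 + 395 \left(- \frac{15}{2}\right) = -406 - \frac{5925}{2} = - \frac{6737}{2}$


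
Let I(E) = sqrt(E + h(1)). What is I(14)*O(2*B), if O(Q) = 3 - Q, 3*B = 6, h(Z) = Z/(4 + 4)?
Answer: -sqrt(226)/4 ≈ -3.7583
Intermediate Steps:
h(Z) = Z/8
I(E) = sqrt(1/8 + E) (I(E) = sqrt(E + (1/8)*1) = sqrt(E + 1/8) = sqrt(1/8 + E))
B = 2 (B = (1/3)*6 = 2)
I(14)*O(2*B) = (sqrt(2 + 16*14)/4)*(3 - 2*2) = (sqrt(2 + 224)/4)*(3 - 1*4) = (sqrt(226)/4)*(3 - 4) = (sqrt(226)/4)*(-1) = -sqrt(226)/4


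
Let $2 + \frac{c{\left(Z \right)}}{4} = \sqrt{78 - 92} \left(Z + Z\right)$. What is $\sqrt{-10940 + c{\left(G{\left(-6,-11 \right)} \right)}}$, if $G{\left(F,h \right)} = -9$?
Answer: $2 \sqrt{-2737 - 18 i \sqrt{14}} \approx 1.2873 - 104.64 i$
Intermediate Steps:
$c{\left(Z \right)} = -8 + 8 i Z \sqrt{14}$ ($c{\left(Z \right)} = -8 + 4 \sqrt{78 - 92} \left(Z + Z\right) = -8 + 4 \sqrt{-14} \cdot 2 Z = -8 + 4 i \sqrt{14} \cdot 2 Z = -8 + 4 \cdot 2 i Z \sqrt{14} = -8 + 8 i Z \sqrt{14}$)
$\sqrt{-10940 + c{\left(G{\left(-6,-11 \right)} \right)}} = \sqrt{-10940 - \left(8 - 8 i \left(-9\right) \sqrt{14}\right)} = \sqrt{-10940 - \left(8 + 72 i \sqrt{14}\right)} = \sqrt{-10948 - 72 i \sqrt{14}}$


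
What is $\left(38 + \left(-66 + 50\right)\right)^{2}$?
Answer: $484$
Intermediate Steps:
$\left(38 + \left(-66 + 50\right)\right)^{2} = \left(38 - 16\right)^{2} = 22^{2} = 484$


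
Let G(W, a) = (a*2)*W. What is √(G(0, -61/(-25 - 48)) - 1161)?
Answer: 3*I*√129 ≈ 34.073*I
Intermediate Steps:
G(W, a) = 2*W*a (G(W, a) = (2*a)*W = 2*W*a)
√(G(0, -61/(-25 - 48)) - 1161) = √(2*0*(-61/(-25 - 48)) - 1161) = √(2*0*(-61/(-73)) - 1161) = √(2*0*(-61*(-1/73)) - 1161) = √(2*0*(61/73) - 1161) = √(0 - 1161) = √(-1161) = 3*I*√129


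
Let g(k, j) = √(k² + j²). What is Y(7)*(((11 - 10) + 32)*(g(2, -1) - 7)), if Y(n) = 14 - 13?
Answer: -231 + 33*√5 ≈ -157.21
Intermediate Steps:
Y(n) = 1
g(k, j) = √(j² + k²)
Y(7)*(((11 - 10) + 32)*(g(2, -1) - 7)) = 1*(((11 - 10) + 32)*(√((-1)² + 2²) - 7)) = 1*((1 + 32)*(√(1 + 4) - 7)) = 1*(33*(√5 - 7)) = 1*(33*(-7 + √5)) = 1*(-231 + 33*√5) = -231 + 33*√5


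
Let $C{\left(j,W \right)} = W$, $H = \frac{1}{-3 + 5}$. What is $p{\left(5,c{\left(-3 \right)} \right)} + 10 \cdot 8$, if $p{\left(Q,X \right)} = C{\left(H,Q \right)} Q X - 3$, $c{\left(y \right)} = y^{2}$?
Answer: $302$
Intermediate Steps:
$H = \frac{1}{2} \approx 0.5$
$p{\left(Q,X \right)} = -3 + X Q^{2}$ ($p{\left(Q,X \right)} = Q Q X - 3 = Q^{2} X - 3 = X Q^{2} - 3 = -3 + X Q^{2}$)
$p{\left(5,c{\left(-3 \right)} \right)} + 10 \cdot 8 = \left(-3 + \left(-3\right)^{2} \cdot 5^{2}\right) + 10 \cdot 8 = \left(-3 + 9 \cdot 25\right) + 80 = \left(-3 + 225\right) + 80 = 222 + 80 = 302$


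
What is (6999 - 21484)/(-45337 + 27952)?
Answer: 2897/3477 ≈ 0.83319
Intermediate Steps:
(6999 - 21484)/(-45337 + 27952) = -14485/(-17385) = -14485*(-1/17385) = 2897/3477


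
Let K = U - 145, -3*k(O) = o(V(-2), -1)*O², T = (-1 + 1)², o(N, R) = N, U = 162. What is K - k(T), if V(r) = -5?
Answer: 17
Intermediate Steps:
T = 0 (T = 0² = 0)
k(O) = 5*O²/3 (k(O) = -(-5)*O²/3 = 5*O²/3)
K = 17 (K = 162 - 145 = 17)
K - k(T) = 17 - 5*0²/3 = 17 - 5*0/3 = 17 - 1*0 = 17 + 0 = 17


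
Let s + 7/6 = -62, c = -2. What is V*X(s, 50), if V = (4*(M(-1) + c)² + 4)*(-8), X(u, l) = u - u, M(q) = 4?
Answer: 0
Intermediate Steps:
s = -379/6 (s = -7/6 - 62 = -379/6 ≈ -63.167)
X(u, l) = 0
V = -160 (V = (4*(4 - 2)² + 4)*(-8) = (4*2² + 4)*(-8) = (4*4 + 4)*(-8) = (16 + 4)*(-8) = 20*(-8) = -160)
V*X(s, 50) = -160*0 = 0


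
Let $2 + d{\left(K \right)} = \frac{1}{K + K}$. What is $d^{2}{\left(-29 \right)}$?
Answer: $\frac{13689}{3364} \approx 4.0693$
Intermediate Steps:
$d{\left(K \right)} = -2 + \frac{1}{2 K}$ ($d{\left(K \right)} = -2 + \frac{1}{K + K} = -2 + \frac{1}{2 K}$)
$d^{2}{\left(-29 \right)} = \left(-2 + \frac{1}{2 \left(-29\right)}\right)^{2} = \left(-2 + \frac{1}{2} \left(- \frac{1}{29}\right)\right)^{2} = \left(-2 - \frac{1}{58}\right)^{2} = \left(- \frac{117}{58}\right)^{2} = \frac{13689}{3364}$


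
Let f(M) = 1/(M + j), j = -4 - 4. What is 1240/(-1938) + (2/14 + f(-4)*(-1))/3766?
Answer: -21790541/34059704 ≈ -0.63977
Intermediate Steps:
j = -8
f(M) = 1/(-8 + M) (f(M) = 1/(M - 8) = 1/(-8 + M))
1240/(-1938) + (2/14 + f(-4)*(-1))/3766 = 1240/(-1938) + (2/14 - 1/(-8 - 4))/3766 = 1240*(-1/1938) + (2*(1/14) - 1/(-12))*(1/3766) = -620/969 + (⅐ - 1/12*(-1))*(1/3766) = -620/969 + (⅐ + 1/12)*(1/3766) = -620/969 + (19/84)*(1/3766) = -620/969 + 19/316344 = -21790541/34059704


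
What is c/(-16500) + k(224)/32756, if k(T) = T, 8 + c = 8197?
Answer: -66135721/135118500 ≈ -0.48946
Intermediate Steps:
c = 8189 (c = -8 + 8197 = 8189)
c/(-16500) + k(224)/32756 = 8189/(-16500) + 224/32756 = 8189*(-1/16500) + 224*(1/32756) = -8189/16500 + 56/8189 = -66135721/135118500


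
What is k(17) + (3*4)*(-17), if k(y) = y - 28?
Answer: -215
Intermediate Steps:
k(y) = -28 + y
k(17) + (3*4)*(-17) = (-28 + 17) + (3*4)*(-17) = -11 + 12*(-17) = -11 - 204 = -215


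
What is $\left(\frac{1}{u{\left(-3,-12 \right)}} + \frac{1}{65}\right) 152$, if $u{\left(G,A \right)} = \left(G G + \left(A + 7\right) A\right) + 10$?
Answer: $\frac{21888}{5135} \approx 4.2625$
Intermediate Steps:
$u{\left(G,A \right)} = 10 + G^{2} + A \left(7 + A\right)$ ($u{\left(G,A \right)} = \left(G^{2} + \left(7 + A\right) A\right) + 10 = \left(G^{2} + A \left(7 + A\right)\right) + 10 = 10 + G^{2} + A \left(7 + A\right)$)
$\left(\frac{1}{u{\left(-3,-12 \right)}} + \frac{1}{65}\right) 152 = \left(\frac{1}{10 + \left(-12\right)^{2} + \left(-3\right)^{2} + 7 \left(-12\right)} + \frac{1}{65}\right) 152 = \left(\frac{1}{10 + 144 + 9 - 84} + \frac{1}{65}\right) 152 = \left(\frac{1}{79} + \frac{1}{65}\right) 152 = \frac{144}{5135} \cdot 152 = \frac{21888}{5135}$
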